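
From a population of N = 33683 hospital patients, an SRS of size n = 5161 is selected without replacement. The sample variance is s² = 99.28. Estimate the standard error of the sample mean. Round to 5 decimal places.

0.12763

Under SRS without replacement, Var(ȳ) = (1 − f)·s²/n with f = n/N = 5161/33683 = 0.15322269.
Var(ȳ) = (1 − 0.15322269)·99.28/5161 = 0.84677731·0.019236582 = 0.016289101.
SE(ȳ) = √(0.016289101) = 0.12763.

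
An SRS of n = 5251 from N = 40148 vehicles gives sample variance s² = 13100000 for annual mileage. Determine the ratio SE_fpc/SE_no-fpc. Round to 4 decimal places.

0.9323

f = n/N = 5251/40148 = 0.13079107.
SE_no-fpc = √(s²/n) = 49.947602; SE_fpc = √((1−f)s²/n) = 46.566836.
Ratio = √(1−f) = 0.93231375.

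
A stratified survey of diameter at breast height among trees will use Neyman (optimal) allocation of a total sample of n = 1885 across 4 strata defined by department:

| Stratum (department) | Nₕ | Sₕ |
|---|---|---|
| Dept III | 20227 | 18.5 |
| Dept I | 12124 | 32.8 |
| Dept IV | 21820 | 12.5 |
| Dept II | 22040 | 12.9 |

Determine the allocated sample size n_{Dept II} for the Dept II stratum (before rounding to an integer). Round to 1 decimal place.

403.3

Neyman allocation: nₕ = n·NₕSₕ / Σⱼ NⱼSⱼ.
Σ NⱼSⱼ = 20227·18.5 + 12124·32.8 + 21820·12.5 + 22040·12.9 = 1.3289327 × 10^6.
n_{Dept II} = 1885·22040·12.9 / (1.3289327 × 10^6) = 403.3.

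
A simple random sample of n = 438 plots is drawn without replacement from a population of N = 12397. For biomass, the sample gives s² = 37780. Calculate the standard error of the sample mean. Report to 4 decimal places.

9.1219

Under SRS without replacement, Var(ȳ) = (1 − f)·s²/n with f = n/N = 438/12397 = 0.03533113.
Var(ȳ) = (1 − 0.03533113)·37780/438 = 0.96466887·86.255708 = 83.208196.
SE(ȳ) = √(83.208196) = 9.1219.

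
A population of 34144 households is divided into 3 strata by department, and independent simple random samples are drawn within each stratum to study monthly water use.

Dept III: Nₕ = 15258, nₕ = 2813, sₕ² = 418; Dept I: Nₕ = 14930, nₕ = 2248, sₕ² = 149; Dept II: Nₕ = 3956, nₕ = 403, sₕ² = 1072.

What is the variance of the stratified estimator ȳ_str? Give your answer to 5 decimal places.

0.06704

Var(ȳ_str) = Σₕ Wₕ²(1 − fₕ)sₕ²/nₕ with Wₕ = Nₕ/N, N = 34144.
Dept III: Wₕ = 0.44687207; term = 0.44687207²·(1 − 0.18436230)·418/2813 = 0.024203059.
Dept I: Wₕ = 0.43726570; term = 0.43726570²·(1 − 0.15056932)·149/2248 = 0.010764868.
Dept II: Wₕ = 0.11586223; term = 0.11586223²·(1 − 0.10187058)·1072/403 = 0.032070995.
Sum = 0.067038922.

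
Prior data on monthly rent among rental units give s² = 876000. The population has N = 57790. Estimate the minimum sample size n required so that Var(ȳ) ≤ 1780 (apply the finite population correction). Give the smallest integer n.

488

Without fpc, n₀ = s²/D = 876000/1780 = 492.1348.
With fpc, (1 − n/N)·s²/n ≤ D requires n ≥ n₀/(1 + n₀/N) = 492.1348/(1 + 492.1348/57790) = 487.9792.
Rounding up, n = 488.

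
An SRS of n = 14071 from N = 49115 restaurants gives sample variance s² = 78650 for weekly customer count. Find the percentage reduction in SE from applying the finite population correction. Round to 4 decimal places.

f = n/N = 14071/49115 = 0.28649089.
SE_no-fpc = √(s²/n) = 2.3642145; SE_fpc = √((1−f)s²/n) = 1.9970394.
Ratio = √(1−f) = 0.84469469. Reduction = 100·(1 − 0.84469469) = 15.5305%.

15.5305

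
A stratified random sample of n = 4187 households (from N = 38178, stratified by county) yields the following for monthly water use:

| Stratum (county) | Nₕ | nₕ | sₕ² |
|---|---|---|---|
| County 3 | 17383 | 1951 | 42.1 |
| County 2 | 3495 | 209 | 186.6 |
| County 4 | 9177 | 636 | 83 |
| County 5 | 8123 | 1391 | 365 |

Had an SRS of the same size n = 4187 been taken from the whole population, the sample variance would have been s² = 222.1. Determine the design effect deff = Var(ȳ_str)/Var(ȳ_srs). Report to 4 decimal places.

0.5901

Var(ȳ_str) = Σ Wₕ²(1−fₕ)sₕ²/nₕ with Wₕ = Nₕ/38178:
  County 3: (17383/38178)²·(1−1951/17383)·42.1/1951 = 0.0039714164
  County 2: (3495/38178)²·(1−209/3495)·186.6/209 = 0.0070348322
  County 4: (9177/38178)²·(1−636/9177)·83/636 = 0.00701785
  County 5: (8123/38178)²·(1−1391/8123)·365/1391 = 0.0098446425
  → Var(ȳ_str) = 0.027868741.
Var(ȳ_srs) = (1 − 4187/38178)·222.1/4187 = 0.047227653.
deff = 0.027868741 / 0.047227653 = 0.5901.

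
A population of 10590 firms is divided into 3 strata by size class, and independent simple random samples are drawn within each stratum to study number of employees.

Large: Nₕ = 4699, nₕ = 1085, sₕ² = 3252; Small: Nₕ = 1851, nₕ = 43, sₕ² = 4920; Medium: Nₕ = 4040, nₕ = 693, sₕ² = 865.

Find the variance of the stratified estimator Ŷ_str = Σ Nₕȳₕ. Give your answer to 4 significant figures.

Var(Ŷ_str) = Σₕ Nₕ²(1 − fₕ)sₕ²/nₕ.
Large: 4699²·(1 − 1085/4699)·3252/1085 = 5.0899603 × 10^7.
Small: 1851²·(1 − 43/1851)·4920/43 = 3.8291422 × 10^8.
Medium: 4040²·(1 − 693/4040)·865/693 = 1.687796 × 10^7.
Sum = 4.5069178 × 10^8.

4.507 × 10^8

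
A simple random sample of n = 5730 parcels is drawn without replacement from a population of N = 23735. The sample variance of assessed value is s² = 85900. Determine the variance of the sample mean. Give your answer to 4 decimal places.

Under SRS without replacement, Var(ȳ) = (1 − f)·s²/n with f = n/N = 5730/23735 = 0.24141563.
Var(ȳ) = (1 − 0.24141563)·85900/5730 = 0.75858437·14.991274 = 11.372146.

11.3721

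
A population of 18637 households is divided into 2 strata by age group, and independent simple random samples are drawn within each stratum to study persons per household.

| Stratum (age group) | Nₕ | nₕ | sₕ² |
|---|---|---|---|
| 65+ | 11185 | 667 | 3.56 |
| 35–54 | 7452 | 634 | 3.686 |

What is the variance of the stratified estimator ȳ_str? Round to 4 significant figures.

0.002658

Var(ȳ_str) = Σₕ Wₕ²(1 − fₕ)sₕ²/nₕ with Wₕ = Nₕ/N, N = 18637.
65+: Wₕ = 0.60015024; term = 0.60015024²·(1 − 0.05963344)·3.56/667 = 0.0018077622.
35–54: Wₕ = 0.39984976; term = 0.39984976²·(1 − 0.08507783)·3.686/634 = 8.5044044 × 10^-4.
Sum = 0.0026582026.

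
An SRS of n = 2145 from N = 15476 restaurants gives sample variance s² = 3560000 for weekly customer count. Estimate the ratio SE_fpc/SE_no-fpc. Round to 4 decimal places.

0.9281

f = n/N = 2145/15476 = 0.13860171.
SE_no-fpc = √(s²/n) = 40.739093; SE_fpc = √((1−f)s²/n) = 37.810581.
Ratio = √(1−f) = 0.92811545.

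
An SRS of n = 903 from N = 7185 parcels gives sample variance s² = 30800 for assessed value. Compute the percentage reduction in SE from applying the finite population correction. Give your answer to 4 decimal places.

6.4948

f = n/N = 903/7185 = 0.12567850.
SE_no-fpc = √(s²/n) = 5.8402506; SE_fpc = √((1−f)s²/n) = 5.4609357.
Ratio = √(1−f) = 0.93505160. Reduction = 100·(1 − 0.93505160) = 6.4948%.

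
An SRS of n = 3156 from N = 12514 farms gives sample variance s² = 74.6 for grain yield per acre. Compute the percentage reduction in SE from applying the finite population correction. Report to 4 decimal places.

13.5244

f = n/N = 3156/12514 = 0.25219754.
SE_no-fpc = √(s²/n) = 0.15374497; SE_fpc = √((1−f)s²/n) = 0.13295184.
Ratio = √(1−f) = 0.86475572. Reduction = 100·(1 − 0.86475572) = 13.5244%.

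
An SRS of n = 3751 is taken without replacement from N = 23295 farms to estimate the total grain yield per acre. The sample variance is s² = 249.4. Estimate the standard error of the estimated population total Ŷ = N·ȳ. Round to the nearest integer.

Var(Ŷ) = N²·Var(ȳ) = N²·(1 − n/N)·s²/n.
f = 3751/23295 = 0.16102168; Var(ȳ) = 0.83897832·249.4/3751 = 0.055782776.
Var(Ŷ) = 23295² · 0.055782776 = 3.0270915 × 10^7.
SE(Ŷ) = √(3.0270915 × 10^7) = 5502.

5502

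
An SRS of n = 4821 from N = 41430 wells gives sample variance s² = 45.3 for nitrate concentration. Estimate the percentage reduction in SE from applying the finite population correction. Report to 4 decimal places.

5.9981

f = n/N = 4821/41430 = 0.11636495.
SE_no-fpc = √(s²/n) = 0.096934982; SE_fpc = √((1−f)s²/n) = 0.09112069.
Ratio = √(1−f) = 0.94001864. Reduction = 100·(1 − 0.94001864) = 5.9981%.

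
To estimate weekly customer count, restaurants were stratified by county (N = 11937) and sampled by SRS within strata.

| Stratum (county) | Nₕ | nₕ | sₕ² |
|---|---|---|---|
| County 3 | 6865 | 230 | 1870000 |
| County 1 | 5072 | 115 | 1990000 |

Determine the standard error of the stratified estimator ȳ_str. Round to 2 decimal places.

75.18

Var(ȳ_str) = Σₕ Wₕ²(1 − fₕ)sₕ²/nₕ with Wₕ = Nₕ/N, N = 11937.
County 3: Wₕ = 0.57510262; term = 0.57510262²·(1 − 0.03350328)·1870000/230 = 2598.9915.
County 1: Wₕ = 0.42489738; term = 0.42489738²·(1 − 0.02267350)·1990000/115 = 3053.2545.
Sum = 5652.246.
SE = √(5652.246) = 75.18.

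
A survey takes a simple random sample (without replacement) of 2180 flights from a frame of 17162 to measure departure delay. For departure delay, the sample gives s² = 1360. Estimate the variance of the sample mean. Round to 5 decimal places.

0.54461

Under SRS without replacement, Var(ȳ) = (1 − f)·s²/n with f = n/N = 2180/17162 = 0.12702482.
Var(ȳ) = (1 − 0.12702482)·1360/2180 = 0.87297518·0.62385321 = 0.54460837.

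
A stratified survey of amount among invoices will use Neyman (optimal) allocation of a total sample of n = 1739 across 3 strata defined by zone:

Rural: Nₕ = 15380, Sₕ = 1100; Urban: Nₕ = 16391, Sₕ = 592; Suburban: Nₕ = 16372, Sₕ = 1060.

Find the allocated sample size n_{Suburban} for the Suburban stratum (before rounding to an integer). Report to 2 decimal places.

Neyman allocation: nₕ = n·NₕSₕ / Σⱼ NⱼSⱼ.
Σ NⱼSⱼ = 15380·1100 + 16391·592 + 16372·1060 = 4.3975792 × 10^7.
n_{Suburban} = 1739·16372·1060 / (4.3975792 × 10^7) = 686.27.

686.27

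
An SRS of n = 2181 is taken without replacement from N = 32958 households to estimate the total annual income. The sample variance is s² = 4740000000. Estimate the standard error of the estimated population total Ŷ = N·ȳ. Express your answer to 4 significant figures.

4.695 × 10^7

Var(Ŷ) = N²·Var(ȳ) = N²·(1 − n/N)·s²/n.
f = 2181/32958 = 0.06617513; Var(ȳ) = 0.93382487·4740000000/2181 = 2.0294956 × 10^6.
Var(Ŷ) = 32958² · (2.0294956 × 10^6) = 2.2044985 × 10^15.
SE(Ŷ) = √(2.2044985 × 10^15) = 4.695 × 10^7.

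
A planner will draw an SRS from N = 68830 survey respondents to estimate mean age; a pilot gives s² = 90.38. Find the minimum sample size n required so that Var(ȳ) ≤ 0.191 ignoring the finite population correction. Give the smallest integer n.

Without fpc, n₀ = s²/D = 90.38/0.191 = 473.1937.
Rounding up, n = 474.

474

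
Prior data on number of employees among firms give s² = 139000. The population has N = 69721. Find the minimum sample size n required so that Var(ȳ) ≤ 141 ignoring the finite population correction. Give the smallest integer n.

986

Without fpc, n₀ = s²/D = 139000/141 = 985.8156.
Rounding up, n = 986.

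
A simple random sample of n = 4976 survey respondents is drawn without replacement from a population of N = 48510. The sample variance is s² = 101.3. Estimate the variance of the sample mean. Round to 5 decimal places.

Under SRS without replacement, Var(ȳ) = (1 − f)·s²/n with f = n/N = 4976/48510 = 0.10257679.
Var(ȳ) = (1 − 0.10257679)·101.3/4976 = 0.89742321·0.020357717 = 0.018269488.

0.01827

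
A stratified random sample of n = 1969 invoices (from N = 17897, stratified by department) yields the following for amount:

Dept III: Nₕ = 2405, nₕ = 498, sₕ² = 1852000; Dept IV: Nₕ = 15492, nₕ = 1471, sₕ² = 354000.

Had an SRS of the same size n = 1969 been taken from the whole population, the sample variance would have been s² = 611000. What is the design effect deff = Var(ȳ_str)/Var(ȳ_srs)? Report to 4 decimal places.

Var(ȳ_str) = Σ Wₕ²(1−fₕ)sₕ²/nₕ with Wₕ = Nₕ/17897:
  Dept III: (2405/17897)²·(1−498/2405)·1852000/498 = 53.249672
  Dept IV: (15492/17897)²·(1−1471/15492)·354000/1471 = 163.19866
  → Var(ȳ_str) = 216.44833.
Var(ȳ_srs) = (1 − 1969/17897)·611000/1969 = 276.17.
deff = 216.44833 / 276.17 = 0.7838.

0.7838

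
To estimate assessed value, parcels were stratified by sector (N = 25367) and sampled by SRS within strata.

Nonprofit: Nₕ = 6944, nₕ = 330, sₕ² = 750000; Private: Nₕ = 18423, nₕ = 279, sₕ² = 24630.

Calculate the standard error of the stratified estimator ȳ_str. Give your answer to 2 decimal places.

Var(ȳ_str) = Σₕ Wₕ²(1 − fₕ)sₕ²/nₕ with Wₕ = Nₕ/N, N = 25367.
Nonprofit: Wₕ = 0.27374148; term = 0.27374148²·(1 − 0.04752304)·750000/330 = 162.21201.
Private: Wₕ = 0.72625852; term = 0.72625852²·(1 − 0.01514411)·24630/279 = 45.858029.
Sum = 208.07004.
SE = √(208.07004) = 14.42.

14.42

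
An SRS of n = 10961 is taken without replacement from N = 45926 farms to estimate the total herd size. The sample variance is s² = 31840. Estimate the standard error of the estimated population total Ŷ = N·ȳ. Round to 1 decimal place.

Var(Ŷ) = N²·Var(ȳ) = N²·(1 − n/N)·s²/n.
f = 10961/45926 = 0.23866655; Var(ȳ) = 0.76133345·31840/10961 = 2.2115552.
Var(Ŷ) = 45926² · 2.2115552 = 4.6646066 × 10^9.
SE(Ŷ) = √(4.6646066 × 10^9) = 68297.9.

68297.9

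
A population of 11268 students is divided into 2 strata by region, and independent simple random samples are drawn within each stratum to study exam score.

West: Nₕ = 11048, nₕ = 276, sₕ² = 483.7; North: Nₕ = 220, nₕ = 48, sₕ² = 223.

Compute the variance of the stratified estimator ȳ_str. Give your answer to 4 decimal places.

1.6441

Var(ȳ_str) = Σₕ Wₕ²(1 − fₕ)sₕ²/nₕ with Wₕ = Nₕ/N, N = 11268.
West: Wₕ = 0.98047568; term = 0.98047568²·(1 − 0.02498190)·483.7/276 = 1.6426814.
North: Wₕ = 0.01952432; term = 0.01952432²·(1 − 0.21818182)·223/48 = 0.0013845896.
Sum = 1.644066.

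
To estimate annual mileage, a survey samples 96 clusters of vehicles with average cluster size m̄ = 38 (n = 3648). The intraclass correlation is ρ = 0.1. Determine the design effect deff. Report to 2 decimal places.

deff = 1 + (38 − 1)·0.1 = 1 + 3.7 = 4.7.

4.70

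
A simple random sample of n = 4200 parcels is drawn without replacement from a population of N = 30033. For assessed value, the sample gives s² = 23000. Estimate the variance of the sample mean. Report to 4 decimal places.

4.7104

Under SRS without replacement, Var(ȳ) = (1 − f)·s²/n with f = n/N = 4200/30033 = 0.13984617.
Var(ȳ) = (1 − 0.13984617)·23000/4200 = 0.86015383·5.4761905 = 4.7103662.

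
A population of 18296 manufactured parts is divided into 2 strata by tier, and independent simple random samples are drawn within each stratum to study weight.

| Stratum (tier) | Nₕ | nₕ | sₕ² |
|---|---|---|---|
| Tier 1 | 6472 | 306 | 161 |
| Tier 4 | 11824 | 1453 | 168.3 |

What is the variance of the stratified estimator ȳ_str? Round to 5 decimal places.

Var(ȳ_str) = Σₕ Wₕ²(1 − fₕ)sₕ²/nₕ with Wₕ = Nₕ/N, N = 18296.
Tier 1: Wₕ = 0.35373852; term = 0.35373852²·(1 − 0.04728059)·161/306 = 0.062724062.
Tier 4: Wₕ = 0.64626148; term = 0.64626148²·(1 − 0.12288566)·168.3/1453 = 0.04243178.
Sum = 0.10515584.

0.10516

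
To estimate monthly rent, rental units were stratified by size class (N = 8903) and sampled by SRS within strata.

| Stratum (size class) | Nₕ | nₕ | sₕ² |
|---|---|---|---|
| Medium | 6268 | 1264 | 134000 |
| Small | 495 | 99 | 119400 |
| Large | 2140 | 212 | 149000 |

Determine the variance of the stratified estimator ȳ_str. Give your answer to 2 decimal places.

Var(ȳ_str) = Σₕ Wₕ²(1 − fₕ)sₕ²/nₕ with Wₕ = Nₕ/N, N = 8903.
Medium: Wₕ = 0.70403235; term = 0.70403235²·(1 − 0.20165922)·134000/1264 = 41.949933.
Small: Wₕ = 0.05559924; term = 0.05559924²·(1 − 0.20000000)·119400/99 = 2.9826121.
Large: Wₕ = 0.24036842; term = 0.24036842²·(1 − 0.09906542)·149000/212 = 36.584613.
Sum = 81.517158.

81.52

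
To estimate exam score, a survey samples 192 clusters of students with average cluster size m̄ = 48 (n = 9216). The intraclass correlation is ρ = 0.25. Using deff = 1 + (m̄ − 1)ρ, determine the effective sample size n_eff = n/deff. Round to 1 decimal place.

722.8

deff = 1 + (48 − 1)·0.25 = 1 + 11.75 = 12.75.
n_eff = 9216 / 12.75 = 722.8.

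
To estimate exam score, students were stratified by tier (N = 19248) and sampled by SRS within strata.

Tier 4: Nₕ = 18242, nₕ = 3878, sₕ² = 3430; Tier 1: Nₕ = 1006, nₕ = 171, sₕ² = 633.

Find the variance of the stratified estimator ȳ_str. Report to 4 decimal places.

Var(ȳ_str) = Σₕ Wₕ²(1 − fₕ)sₕ²/nₕ with Wₕ = Nₕ/N, N = 19248.
Tier 4: Wₕ = 0.94773483; term = 0.94773483²·(1 − 0.21258634)·3430/3878 = 0.62555132.
Tier 1: Wₕ = 0.05226517; term = 0.05226517²·(1 − 0.16998012)·633/171 = 0.0083930698.
Sum = 0.63394439.

0.6339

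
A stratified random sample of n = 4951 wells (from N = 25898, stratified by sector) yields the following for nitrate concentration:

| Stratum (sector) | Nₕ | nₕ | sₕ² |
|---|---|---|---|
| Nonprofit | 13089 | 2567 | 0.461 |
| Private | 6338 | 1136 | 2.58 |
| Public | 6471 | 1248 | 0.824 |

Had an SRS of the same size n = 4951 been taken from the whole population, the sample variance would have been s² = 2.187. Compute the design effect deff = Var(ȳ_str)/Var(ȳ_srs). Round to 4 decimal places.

Var(ȳ_str) = Σ Wₕ²(1−fₕ)sₕ²/nₕ with Wₕ = Nₕ/25898:
  Nonprofit: (13089/25898)²·(1−2567/13089)·0.461/2567 = 3.6876302 × 10^-5
  Private: (6338/25898)²·(1−1136/6338)·2.58/1136 = 1.11643 × 10^-4
  Public: (6471/25898)²·(1−1248/6471)·0.824/1248 = 3.327144 × 10^-5
  → Var(ȳ_str) = 1.8179074 × 10^-4.
Var(ȳ_srs) = (1 − 4951/25898)·2.187/4951 = 3.5728227 × 10^-4.
deff = (1.8179074 × 10^-4) / (3.5728227 × 10^-4) = 0.5088.

0.5088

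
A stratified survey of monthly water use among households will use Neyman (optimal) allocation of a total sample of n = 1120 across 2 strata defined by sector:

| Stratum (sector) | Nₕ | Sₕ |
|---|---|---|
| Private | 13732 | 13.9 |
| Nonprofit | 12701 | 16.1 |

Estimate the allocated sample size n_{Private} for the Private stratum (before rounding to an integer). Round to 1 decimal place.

Neyman allocation: nₕ = n·NₕSₕ / Σⱼ NⱼSⱼ.
Σ NⱼSⱼ = 13732·13.9 + 12701·16.1 = 395360.9.
n_{Private} = 1120·13732·13.9 / 395360.9 = 540.7.

540.7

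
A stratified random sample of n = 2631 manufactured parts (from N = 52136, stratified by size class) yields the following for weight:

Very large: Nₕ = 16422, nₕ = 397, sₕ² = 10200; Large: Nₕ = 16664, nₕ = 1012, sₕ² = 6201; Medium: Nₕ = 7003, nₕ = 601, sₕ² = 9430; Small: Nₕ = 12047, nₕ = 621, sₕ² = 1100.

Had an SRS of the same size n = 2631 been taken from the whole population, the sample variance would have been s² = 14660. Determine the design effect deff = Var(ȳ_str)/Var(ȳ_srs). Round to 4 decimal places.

0.6471

Var(ȳ_str) = Σ Wₕ²(1−fₕ)sₕ²/nₕ with Wₕ = Nₕ/52136:
  Very large: (16422/52136)²·(1−397/16422)·10200/397 = 2.4874728
  Large: (16664/52136)²·(1−1012/16664)·6201/1012 = 0.58796964
  Medium: (7003/52136)²·(1−601/7003)·9430/601 = 0.25879841
  Small: (12047/52136)²·(1−621/12047)·1100/621 = 0.089701313
  → Var(ȳ_str) = 3.4239422.
Var(ȳ_srs) = (1 − 2631/52136)·14660/2631 = 5.2908382.
deff = 3.4239422 / 5.2908382 = 0.6471.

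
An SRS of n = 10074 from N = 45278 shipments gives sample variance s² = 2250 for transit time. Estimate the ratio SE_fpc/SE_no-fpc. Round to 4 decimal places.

f = n/N = 10074/45278 = 0.22249216.
SE_no-fpc = √(s²/n) = 0.47259627; SE_fpc = √((1−f)s²/n) = 0.4167184.
Ratio = √(1−f) = 0.88176405.

0.8818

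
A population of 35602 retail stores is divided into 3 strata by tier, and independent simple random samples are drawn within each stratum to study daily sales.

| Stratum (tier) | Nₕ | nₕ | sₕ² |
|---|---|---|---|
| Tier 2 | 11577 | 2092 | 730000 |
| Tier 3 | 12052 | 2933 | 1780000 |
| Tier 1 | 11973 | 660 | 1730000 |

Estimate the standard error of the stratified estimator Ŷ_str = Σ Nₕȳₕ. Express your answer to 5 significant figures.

Var(Ŷ_str) = Σₕ Nₕ²(1 − fₕ)sₕ²/nₕ.
Tier 2: 11577²·(1 − 2092/11577)·730000/2092 = 3.8317269 × 10^10.
Tier 3: 12052²·(1 − 2933/12052)·1780000/2933 = 6.6698225 × 10^10.
Tier 1: 11973²·(1 − 660/11973)·1730000/660 = 3.5504462 × 10^11.
Sum = 4.6006011 × 10^11.
SE = √(4.6006011 × 10^11) = 678280.

678280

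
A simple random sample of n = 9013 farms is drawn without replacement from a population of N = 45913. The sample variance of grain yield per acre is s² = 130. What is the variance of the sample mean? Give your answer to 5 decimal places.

Under SRS without replacement, Var(ȳ) = (1 − f)·s²/n with f = n/N = 9013/45913 = 0.19630606.
Var(ȳ) = (1 − 0.19630606)·130/9013 = 0.80369394·0.01442361 = 0.011592168.

0.01159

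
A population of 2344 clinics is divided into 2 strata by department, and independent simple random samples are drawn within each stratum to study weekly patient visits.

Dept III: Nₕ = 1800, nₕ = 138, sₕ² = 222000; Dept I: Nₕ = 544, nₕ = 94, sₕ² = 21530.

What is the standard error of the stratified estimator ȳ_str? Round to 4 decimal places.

29.7678

Var(ȳ_str) = Σₕ Wₕ²(1 − fₕ)sₕ²/nₕ with Wₕ = Nₕ/N, N = 2344.
Dept III: Wₕ = 0.76791809; term = 0.76791809²·(1 − 0.07666667)·222000/138 = 875.91547.
Dept I: Wₕ = 0.23208191; term = 0.23208191²·(1 − 0.17279412)·21530/94 = 10.204985.
Sum = 886.12046.
SE = √(886.12046) = 29.7678.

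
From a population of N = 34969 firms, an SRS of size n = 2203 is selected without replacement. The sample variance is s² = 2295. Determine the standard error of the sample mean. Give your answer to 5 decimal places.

0.98799

Under SRS without replacement, Var(ȳ) = (1 − f)·s²/n with f = n/N = 2203/34969 = 0.06299866.
Var(ȳ) = (1 − 0.06299866)·2295/2203 = 0.93700134·1.0417612 = 0.97613168.
SE(ȳ) = √(0.97613168) = 0.98799.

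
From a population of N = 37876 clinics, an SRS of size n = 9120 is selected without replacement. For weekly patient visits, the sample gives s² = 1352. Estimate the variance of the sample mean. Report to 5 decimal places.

0.11255

Under SRS without replacement, Var(ȳ) = (1 − f)·s²/n with f = n/N = 9120/37876 = 0.24078572.
Var(ȳ) = (1 − 0.24078572)·1352/9120 = 0.75921428·0.14824561 = 0.11255019.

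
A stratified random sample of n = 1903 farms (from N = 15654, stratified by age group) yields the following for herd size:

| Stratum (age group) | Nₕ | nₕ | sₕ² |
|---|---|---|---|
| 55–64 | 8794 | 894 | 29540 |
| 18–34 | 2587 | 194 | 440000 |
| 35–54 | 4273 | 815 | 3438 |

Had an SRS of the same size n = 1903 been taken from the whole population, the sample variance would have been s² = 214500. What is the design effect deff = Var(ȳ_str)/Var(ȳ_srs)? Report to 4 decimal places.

Var(ȳ_str) = Σ Wₕ²(1−fₕ)sₕ²/nₕ with Wₕ = Nₕ/15654:
  55–64: (8794/15654)²·(1−894/8794)·29540/894 = 9.3677624
  18–34: (2587/15654)²·(1−194/2587)·440000/194 = 57.297994
  35–54: (4273/15654)²·(1−815/4273)·3438/815 = 0.25436391
  → Var(ȳ_str) = 66.92012.
Var(ȳ_srs) = (1 − 1903/15654)·214500/1903 = 99.014195.
deff = 66.92012 / 99.014195 = 0.6759.

0.6759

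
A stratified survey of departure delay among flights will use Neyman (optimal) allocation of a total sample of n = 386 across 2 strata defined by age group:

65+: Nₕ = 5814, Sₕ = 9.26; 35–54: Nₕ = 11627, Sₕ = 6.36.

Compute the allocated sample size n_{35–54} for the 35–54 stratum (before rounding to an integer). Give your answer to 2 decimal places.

Neyman allocation: nₕ = n·NₕSₕ / Σⱼ NⱼSⱼ.
Σ NⱼSⱼ = 5814·9.26 + 11627·6.36 = 127785.36.
n_{35–54} = 386·11627·6.36 / 127785.36 = 223.37.

223.37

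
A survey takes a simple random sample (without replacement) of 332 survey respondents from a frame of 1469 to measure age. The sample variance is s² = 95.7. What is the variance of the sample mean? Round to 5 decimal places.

0.22311

Under SRS without replacement, Var(ȳ) = (1 − f)·s²/n with f = n/N = 332/1469 = 0.22600408.
Var(ȳ) = (1 − 0.22600408)·95.7/332 = 0.77399592·0.28825301 = 0.22310665.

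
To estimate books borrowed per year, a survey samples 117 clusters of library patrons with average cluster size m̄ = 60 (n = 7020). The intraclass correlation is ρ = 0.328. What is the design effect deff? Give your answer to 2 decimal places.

deff = 1 + (60 − 1)·0.328 = 1 + 19.352 = 20.352.

20.35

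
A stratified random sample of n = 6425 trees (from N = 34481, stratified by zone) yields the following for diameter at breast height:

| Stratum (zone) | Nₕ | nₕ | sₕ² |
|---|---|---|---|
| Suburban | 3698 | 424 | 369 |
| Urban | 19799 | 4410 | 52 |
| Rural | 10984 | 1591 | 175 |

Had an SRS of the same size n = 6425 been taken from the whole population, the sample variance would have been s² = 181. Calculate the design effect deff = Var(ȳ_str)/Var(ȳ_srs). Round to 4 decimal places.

0.9349

Var(ȳ_str) = Σ Wₕ²(1−fₕ)sₕ²/nₕ with Wₕ = Nₕ/34481:
  Suburban: (3698/34481)²·(1−424/3698)·369/424 = 0.0088622988
  Urban: (19799/34481)²·(1−4410/19799)·52/4410 = 0.0030217512
  Rural: (10984/34481)²·(1−1591/10984)·175/1591 = 0.0095449358
  → Var(ȳ_str) = 0.021428986.
Var(ȳ_srs) = (1 − 6425/34481)·181/6425 = 0.022921939.
deff = 0.021428986 / 0.022921939 = 0.9349.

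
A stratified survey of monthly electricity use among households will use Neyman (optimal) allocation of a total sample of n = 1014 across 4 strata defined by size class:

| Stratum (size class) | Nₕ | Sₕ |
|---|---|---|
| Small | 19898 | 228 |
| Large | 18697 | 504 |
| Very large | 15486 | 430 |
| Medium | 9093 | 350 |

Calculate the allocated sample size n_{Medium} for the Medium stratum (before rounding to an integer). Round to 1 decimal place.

Neyman allocation: nₕ = n·NₕSₕ / Σⱼ NⱼSⱼ.
Σ NⱼSⱼ = 19898·228 + 18697·504 + 15486·430 + 9093·350 = 2.3801562 × 10^7.
n_{Medium} = 1014·9093·350 / (2.3801562 × 10^7) = 135.6.

135.6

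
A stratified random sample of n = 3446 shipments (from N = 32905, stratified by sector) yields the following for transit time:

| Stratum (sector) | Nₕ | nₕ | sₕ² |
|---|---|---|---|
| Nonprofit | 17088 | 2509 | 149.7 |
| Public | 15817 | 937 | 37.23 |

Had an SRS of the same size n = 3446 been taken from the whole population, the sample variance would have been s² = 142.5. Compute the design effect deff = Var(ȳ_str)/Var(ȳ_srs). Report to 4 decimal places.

0.6041

Var(ȳ_str) = Σ Wₕ²(1−fₕ)sₕ²/nₕ with Wₕ = Nₕ/32905:
  Nonprofit: (17088/32905)²·(1−2509/17088)·149.7/2509 = 0.013728286
  Public: (15817/32905)²·(1−937/15817)·37.23/937 = 0.0086368763
  → Var(ȳ_str) = 0.022365162.
Var(ȳ_srs) = (1 − 3446/32905)·142.5/3446 = 0.037021644.
deff = 0.022365162 / 0.037021644 = 0.6041.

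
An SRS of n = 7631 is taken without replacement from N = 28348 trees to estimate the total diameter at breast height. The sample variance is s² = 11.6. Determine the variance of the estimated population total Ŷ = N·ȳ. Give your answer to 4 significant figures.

Var(Ŷ) = N²·Var(ȳ) = N²·(1 − n/N)·s²/n.
f = 7631/28348 = 0.26919007; Var(ȳ) = 0.73080993·11.6/7631 = 0.0011109154.
Var(Ŷ) = 28348² · 0.0011109154 = 892741.73.

892700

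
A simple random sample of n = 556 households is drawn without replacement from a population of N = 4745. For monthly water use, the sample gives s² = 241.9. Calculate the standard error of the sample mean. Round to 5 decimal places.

0.61975

Under SRS without replacement, Var(ȳ) = (1 − f)·s²/n with f = n/N = 556/4745 = 0.11717597.
Var(ȳ) = (1 − 0.11717597)·241.9/556 = 0.88282403·0.43507194 = 0.38409196.
SE(ȳ) = √(0.38409196) = 0.61975.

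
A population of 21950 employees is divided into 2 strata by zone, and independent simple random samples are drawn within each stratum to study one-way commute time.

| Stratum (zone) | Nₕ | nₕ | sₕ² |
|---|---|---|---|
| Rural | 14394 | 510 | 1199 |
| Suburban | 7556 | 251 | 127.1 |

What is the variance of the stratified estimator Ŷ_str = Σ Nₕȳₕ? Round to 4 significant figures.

Var(Ŷ_str) = Σₕ Nₕ²(1 − fₕ)sₕ²/nₕ.
Rural: 14394²·(1 − 510/14394)·1199/510 = 4.6983472 × 10^8.
Suburban: 7556²·(1 − 251/7556)·127.1/251 = 2.7950141 × 10^7.
Sum = 4.9778486 × 10^8.

4.978 × 10^8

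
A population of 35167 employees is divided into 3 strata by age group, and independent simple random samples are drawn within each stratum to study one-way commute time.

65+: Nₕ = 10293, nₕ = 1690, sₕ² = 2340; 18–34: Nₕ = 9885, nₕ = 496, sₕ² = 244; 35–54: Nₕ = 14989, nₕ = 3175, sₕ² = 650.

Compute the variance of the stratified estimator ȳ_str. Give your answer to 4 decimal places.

0.1654

Var(ȳ_str) = Σₕ Wₕ²(1 − fₕ)sₕ²/nₕ with Wₕ = Nₕ/N, N = 35167.
65+: Wₕ = 0.29268917; term = 0.29268917²·(1 − 0.16418925)·2340/1690 = 0.09914034.
18–34: Wₕ = 0.28108738; term = 0.28108738²·(1 − 0.05017704)·244/496 = 0.036917605.
35–54: Wₕ = 0.42622345; term = 0.42622345²·(1 − 0.21182200)·650/3175 = 0.029313563.
Sum = 0.16537151.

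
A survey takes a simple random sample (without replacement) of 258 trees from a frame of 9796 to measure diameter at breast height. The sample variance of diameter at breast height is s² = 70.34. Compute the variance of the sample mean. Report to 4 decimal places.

0.2655

Under SRS without replacement, Var(ȳ) = (1 − f)·s²/n with f = n/N = 258/9796 = 0.02633728.
Var(ȳ) = (1 − 0.02633728)·70.34/258 = 0.97366272·0.27263566 = 0.26545518.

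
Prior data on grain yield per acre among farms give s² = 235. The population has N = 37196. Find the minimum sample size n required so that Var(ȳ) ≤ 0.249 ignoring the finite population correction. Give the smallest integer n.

944

Without fpc, n₀ = s²/D = 235/0.249 = 943.7751.
Rounding up, n = 944.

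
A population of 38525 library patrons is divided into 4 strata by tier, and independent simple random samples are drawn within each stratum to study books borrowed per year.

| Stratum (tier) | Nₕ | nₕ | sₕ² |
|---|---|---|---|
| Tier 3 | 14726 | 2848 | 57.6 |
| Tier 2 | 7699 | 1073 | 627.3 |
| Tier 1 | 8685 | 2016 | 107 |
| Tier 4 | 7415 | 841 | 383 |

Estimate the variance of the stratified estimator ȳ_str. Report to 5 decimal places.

0.03951

Var(ȳ_str) = Σₕ Wₕ²(1 − fₕ)sₕ²/nₕ with Wₕ = Nₕ/N, N = 38525.
Tier 3: Wₕ = 0.38224530; term = 0.38224530²·(1 − 0.19339943)·57.6/2848 = 0.0023835558.
Tier 2: Wₕ = 0.19984426; term = 0.19984426²·(1 − 0.13936875)·627.3/1073 = 0.020094445.
Tier 1: Wₕ = 0.22543803; term = 0.22543803²·(1 − 0.23212435)·107/2016 = 0.0020712785.
Tier 4: Wₕ = 0.19247242; term = 0.19247242²·(1 − 0.11341875)·383/841 = 0.014957477.
Sum = 0.039506756.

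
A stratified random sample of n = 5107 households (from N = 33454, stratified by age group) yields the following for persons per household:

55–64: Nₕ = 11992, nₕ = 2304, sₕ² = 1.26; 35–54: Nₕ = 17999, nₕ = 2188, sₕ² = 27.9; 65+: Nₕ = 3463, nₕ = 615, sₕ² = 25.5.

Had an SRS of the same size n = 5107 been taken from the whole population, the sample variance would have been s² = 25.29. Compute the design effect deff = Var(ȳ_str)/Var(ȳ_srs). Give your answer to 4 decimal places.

0.8733

Var(ȳ_str) = Σ Wₕ²(1−fₕ)sₕ²/nₕ with Wₕ = Nₕ/33454:
  55–64: (11992/33454)²·(1−2304/11992)·1.26/2304 = 5.6769846 × 10^-5
  35–54: (17999/33454)²·(1−2188/17999)·27.9/2188 = 0.0032424142
  65+: (3463/33454)²·(1−615/3463)·25.5/615 = 3.6539402 × 10^-4
  → Var(ȳ_str) = 0.0036645781.
Var(ȳ_srs) = (1 − 5107/33454)·25.29/5107 = 0.0041960632.
deff = 0.0036645781 / 0.0041960632 = 0.8733.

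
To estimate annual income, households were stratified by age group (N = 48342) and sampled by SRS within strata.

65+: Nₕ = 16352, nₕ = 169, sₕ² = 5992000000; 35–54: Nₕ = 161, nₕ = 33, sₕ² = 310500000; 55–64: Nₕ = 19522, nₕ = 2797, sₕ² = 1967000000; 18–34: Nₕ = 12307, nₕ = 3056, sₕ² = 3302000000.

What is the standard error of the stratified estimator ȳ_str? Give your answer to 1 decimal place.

Var(ȳ_str) = Σₕ Wₕ²(1 − fₕ)sₕ²/nₕ with Wₕ = Nₕ/N, N = 48342.
65+: Wₕ = 0.33825659; term = 0.33825659²·(1 − 0.01033513)·5992000000/169 = 4.0148173 × 10^6.
35–54: Wₕ = 0.00333044; term = 0.00333044²·(1 − 0.20496894)·310500000/33 = 82.97252.
55–64: Wₕ = 0.40383104; term = 0.40383104²·(1 − 0.14327425)·1967000000/2797 = 98254.647.
18–34: Wₕ = 0.25458194; term = 0.25458194²·(1 − 0.24831397)·3302000000/3056 = 52639.938.
Sum = 4.1657949 × 10^6.
SE = √(4.1657949 × 10^6) = 2041.0.

2041.0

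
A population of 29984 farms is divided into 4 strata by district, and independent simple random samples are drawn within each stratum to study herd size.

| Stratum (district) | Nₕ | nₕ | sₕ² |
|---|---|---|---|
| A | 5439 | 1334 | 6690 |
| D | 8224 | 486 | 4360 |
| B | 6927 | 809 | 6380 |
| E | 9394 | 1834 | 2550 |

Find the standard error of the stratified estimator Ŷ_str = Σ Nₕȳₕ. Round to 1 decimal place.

33404.1

Var(Ŷ_str) = Σₕ Nₕ²(1 − fₕ)sₕ²/nₕ.
A: 5439²·(1 − 1334/5439)·6690/1334 = 1.1197021 × 10^8.
D: 8224²·(1 − 486/8224)·4360/486 = 5.7090263 × 10^8.
B: 6927²·(1 − 809/6927)·6380/809 = 3.3421568 × 10^8.
E: 9394²·(1 − 1834/9394)·2550/1834 = 9.8744565 × 10^7.
Sum = 1.1158331 × 10^9.
SE = √(1.1158331 × 10^9) = 33404.1.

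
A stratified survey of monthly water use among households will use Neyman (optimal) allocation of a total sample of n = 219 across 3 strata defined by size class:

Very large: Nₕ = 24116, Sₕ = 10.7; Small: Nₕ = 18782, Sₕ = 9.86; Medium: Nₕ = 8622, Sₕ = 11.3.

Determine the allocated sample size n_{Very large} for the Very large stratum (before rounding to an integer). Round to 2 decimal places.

104.52

Neyman allocation: nₕ = n·NₕSₕ / Σⱼ NⱼSⱼ.
Σ NⱼSⱼ = 24116·10.7 + 18782·9.86 + 8622·11.3 = 540660.32.
n_{Very large} = 219·24116·10.7 / 540660.32 = 104.52.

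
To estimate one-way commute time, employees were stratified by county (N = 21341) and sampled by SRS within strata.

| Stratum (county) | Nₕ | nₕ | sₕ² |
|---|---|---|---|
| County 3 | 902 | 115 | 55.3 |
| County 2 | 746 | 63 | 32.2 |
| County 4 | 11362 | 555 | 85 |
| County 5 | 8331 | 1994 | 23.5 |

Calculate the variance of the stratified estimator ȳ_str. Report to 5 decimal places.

Var(ȳ_str) = Σₕ Wₕ²(1 − fₕ)sₕ²/nₕ with Wₕ = Nₕ/N, N = 21341.
County 3: Wₕ = 0.04226606; term = 0.04226606²·(1 − 0.12749446)·55.3/115 = 7.4951276 × 10^-4.
County 2: Wₕ = 0.03495619; term = 0.03495619²·(1 − 0.08445040)·32.2/63 = 5.7180154 × 10^-4.
County 4: Wₕ = 0.53240242; term = 0.53240242²·(1 − 0.04884703)·85/555 = 0.04129109.
County 5: Wₕ = 0.39037533; term = 0.39037533²·(1 − 0.23934702)·23.5/1994 = 0.0013661363.
Sum = 0.043978541.

0.04398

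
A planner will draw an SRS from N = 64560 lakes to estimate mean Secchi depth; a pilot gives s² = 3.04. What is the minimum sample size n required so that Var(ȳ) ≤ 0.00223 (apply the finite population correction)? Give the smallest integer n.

Without fpc, n₀ = s²/D = 3.04/0.00223 = 1363.2287.
With fpc, (1 − n/N)·s²/n ≤ D requires n ≥ n₀/(1 + n₀/N) = 1363.2287/(1 + 1363.2287/64560) = 1335.0384.
Rounding up, n = 1336.

1336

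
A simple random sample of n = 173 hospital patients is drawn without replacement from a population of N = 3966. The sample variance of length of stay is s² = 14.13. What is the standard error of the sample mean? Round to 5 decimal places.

Under SRS without replacement, Var(ȳ) = (1 − f)·s²/n with f = n/N = 173/3966 = 0.04362078.
Var(ȳ) = (1 − 0.04362078)·14.13/173 = 0.95637922·0.081676301 = 0.078113517.
SE(ȳ) = √(0.078113517) = 0.27949.

0.27949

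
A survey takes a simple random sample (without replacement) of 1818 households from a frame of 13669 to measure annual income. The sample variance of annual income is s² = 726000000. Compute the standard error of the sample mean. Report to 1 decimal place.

Under SRS without replacement, Var(ȳ) = (1 − f)·s²/n with f = n/N = 1818/13669 = 0.13300168.
Var(ȳ) = (1 − 0.13300168)·726000000/1818 = 0.86699832·399339.93 = 346227.05.
SE(ȳ) = √(346227.05) = 588.4.

588.4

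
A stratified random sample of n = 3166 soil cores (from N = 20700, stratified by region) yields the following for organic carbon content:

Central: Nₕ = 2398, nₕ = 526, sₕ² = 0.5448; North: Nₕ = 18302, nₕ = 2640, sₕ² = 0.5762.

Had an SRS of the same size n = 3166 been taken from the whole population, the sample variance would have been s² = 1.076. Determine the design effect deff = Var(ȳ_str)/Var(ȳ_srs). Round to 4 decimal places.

0.5449

Var(ȳ_str) = Σ Wₕ²(1−fₕ)sₕ²/nₕ with Wₕ = Nₕ/20700:
  Central: (2398/20700)²·(1−526/2398)·0.5448/526 = 1.0850898 × 10^-5
  North: (18302/20700)²·(1−2640/18302)·0.5762/2640 = 1.4600725 × 10^-4
  → Var(ȳ_str) = 1.5685815 × 10^-4.
Var(ȳ_srs) = (1 − 3166/20700)·1.076/3166 = 2.8788035 × 10^-4.
deff = (1.5685815 × 10^-4) / (2.8788035 × 10^-4) = 0.5449.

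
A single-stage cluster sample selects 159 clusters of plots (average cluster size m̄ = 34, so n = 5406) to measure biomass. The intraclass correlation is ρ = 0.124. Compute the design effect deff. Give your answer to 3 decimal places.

deff = 1 + (34 − 1)·0.124 = 1 + 4.092 = 5.092.

5.092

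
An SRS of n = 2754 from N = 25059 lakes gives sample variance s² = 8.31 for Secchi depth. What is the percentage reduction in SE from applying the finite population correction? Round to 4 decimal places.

f = n/N = 2754/25059 = 0.10990063.
SE_no-fpc = √(s²/n) = 0.054931131; SE_fpc = √((1−f)s²/n) = 0.051824818.
Ratio = √(1−f) = 0.94345078. Reduction = 100·(1 − 0.94345078) = 5.6549%.

5.6549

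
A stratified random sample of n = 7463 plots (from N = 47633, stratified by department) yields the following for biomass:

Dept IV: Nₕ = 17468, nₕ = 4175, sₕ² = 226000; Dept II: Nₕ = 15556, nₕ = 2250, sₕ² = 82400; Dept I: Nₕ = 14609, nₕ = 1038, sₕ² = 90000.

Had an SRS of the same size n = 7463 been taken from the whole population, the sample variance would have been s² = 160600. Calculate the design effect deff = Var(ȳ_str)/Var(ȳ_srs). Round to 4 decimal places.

Var(ȳ_str) = Σ Wₕ²(1−fₕ)sₕ²/nₕ with Wₕ = Nₕ/47633:
  Dept IV: (17468/47633)²·(1−4175/17468)·226000/4175 = 5.5399045
  Dept II: (15556/47633)²·(1−2250/15556)·82400/2250 = 3.3409831
  Dept I: (14609/47633)²·(1−1038/14609)·90000/1038 = 7.5763778
  → Var(ȳ_str) = 16.457265.
Var(ȳ_srs) = (1 − 7463/47633)·160600/7463 = 18.147884.
deff = 16.457265 / 18.147884 = 0.9068.

0.9068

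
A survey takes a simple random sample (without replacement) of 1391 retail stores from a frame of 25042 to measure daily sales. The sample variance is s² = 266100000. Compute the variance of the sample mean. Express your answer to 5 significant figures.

180680

Under SRS without replacement, Var(ȳ) = (1 − f)·s²/n with f = n/N = 1391/25042 = 0.05554668.
Var(ȳ) = (1 − 0.05554668)·266100000/1391 = 0.94445332·191301.22 = 180675.07.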